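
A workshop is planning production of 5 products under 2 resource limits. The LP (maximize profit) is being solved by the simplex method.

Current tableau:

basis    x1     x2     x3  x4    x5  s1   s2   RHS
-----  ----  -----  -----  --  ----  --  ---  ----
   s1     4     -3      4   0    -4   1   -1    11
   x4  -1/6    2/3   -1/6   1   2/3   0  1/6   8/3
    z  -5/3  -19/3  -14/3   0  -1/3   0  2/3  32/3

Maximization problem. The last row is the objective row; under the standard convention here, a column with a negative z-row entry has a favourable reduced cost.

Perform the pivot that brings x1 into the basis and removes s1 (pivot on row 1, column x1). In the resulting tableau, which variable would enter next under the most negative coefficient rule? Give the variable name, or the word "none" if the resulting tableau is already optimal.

x2

Pivot element 4. New z-row = old z-row − (-5/3)·(row 1/4).
Updated z-row coefficients: x1: 0, x2: -91/12, x3: -3, x4: 0, x5: -2, s1: 5/12, s2: 1/4.
The most negative is -91/12 in column x2, so x2 would enter next.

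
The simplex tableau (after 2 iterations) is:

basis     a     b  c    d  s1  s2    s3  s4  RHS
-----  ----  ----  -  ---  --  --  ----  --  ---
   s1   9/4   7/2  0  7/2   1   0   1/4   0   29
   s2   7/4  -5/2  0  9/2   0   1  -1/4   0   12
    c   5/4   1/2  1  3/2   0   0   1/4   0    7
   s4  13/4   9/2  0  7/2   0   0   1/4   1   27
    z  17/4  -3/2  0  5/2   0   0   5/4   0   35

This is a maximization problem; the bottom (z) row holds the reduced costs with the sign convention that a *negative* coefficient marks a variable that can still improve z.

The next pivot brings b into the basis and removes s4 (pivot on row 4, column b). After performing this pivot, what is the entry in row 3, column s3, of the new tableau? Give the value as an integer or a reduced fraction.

2/9

Pivot element is row 4, column b: 9/2.
Normalize row 4: new (row 4, s3) = (1/4)/(9/2) = 1/18.
row 3 ← row 3 − (1/2)·(new row 4): 1/4 − (1/2)·(1/18) = 2/9.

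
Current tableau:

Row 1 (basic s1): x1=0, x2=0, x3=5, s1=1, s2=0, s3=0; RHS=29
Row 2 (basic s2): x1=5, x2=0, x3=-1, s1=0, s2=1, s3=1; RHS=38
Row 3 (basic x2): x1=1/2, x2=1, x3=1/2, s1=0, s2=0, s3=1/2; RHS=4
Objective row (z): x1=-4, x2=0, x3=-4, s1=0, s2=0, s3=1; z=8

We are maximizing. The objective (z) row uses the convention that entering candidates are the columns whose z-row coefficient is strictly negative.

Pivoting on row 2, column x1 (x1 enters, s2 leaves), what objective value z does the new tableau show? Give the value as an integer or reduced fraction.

Minimum ratio for x1: 38/5 = 38/5.
z changes by −(z-row coeff of x1)·ratio = −(-4)·(38/5) = 152/5.
New z = 8 + (152/5) = 192/5.

192/5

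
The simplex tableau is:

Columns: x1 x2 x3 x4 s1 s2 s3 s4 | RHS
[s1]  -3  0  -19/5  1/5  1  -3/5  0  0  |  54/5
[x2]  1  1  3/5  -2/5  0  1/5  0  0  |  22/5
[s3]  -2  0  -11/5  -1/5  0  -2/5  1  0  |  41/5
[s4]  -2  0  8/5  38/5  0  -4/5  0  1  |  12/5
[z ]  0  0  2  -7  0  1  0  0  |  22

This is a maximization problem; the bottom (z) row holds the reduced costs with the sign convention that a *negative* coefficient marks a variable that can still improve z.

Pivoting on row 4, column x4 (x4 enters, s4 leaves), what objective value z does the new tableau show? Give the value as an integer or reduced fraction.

Minimum ratio for x4: (12/5)/(38/5) = 6/19.
z changes by −(z-row coeff of x4)·ratio = −(-7)·(6/19) = 42/19.
New z = 22 + (42/19) = 460/19.

460/19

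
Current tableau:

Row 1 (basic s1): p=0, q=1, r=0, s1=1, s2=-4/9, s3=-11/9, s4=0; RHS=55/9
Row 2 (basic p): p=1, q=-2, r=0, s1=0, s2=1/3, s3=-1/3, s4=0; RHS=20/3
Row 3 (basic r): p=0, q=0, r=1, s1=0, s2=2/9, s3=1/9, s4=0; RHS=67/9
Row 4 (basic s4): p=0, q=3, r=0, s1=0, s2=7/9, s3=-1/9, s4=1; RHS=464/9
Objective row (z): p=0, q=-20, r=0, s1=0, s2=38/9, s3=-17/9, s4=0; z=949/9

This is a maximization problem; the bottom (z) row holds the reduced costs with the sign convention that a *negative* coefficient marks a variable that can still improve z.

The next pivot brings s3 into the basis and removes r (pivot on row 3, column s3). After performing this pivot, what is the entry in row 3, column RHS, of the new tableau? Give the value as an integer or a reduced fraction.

67

Pivot element is row 3, column s3: 1/9.
Normalize row 3: new (row 3, RHS) = (67/9)/(1/9) = 67.
Row 3 is the pivot row, so the entry is 67.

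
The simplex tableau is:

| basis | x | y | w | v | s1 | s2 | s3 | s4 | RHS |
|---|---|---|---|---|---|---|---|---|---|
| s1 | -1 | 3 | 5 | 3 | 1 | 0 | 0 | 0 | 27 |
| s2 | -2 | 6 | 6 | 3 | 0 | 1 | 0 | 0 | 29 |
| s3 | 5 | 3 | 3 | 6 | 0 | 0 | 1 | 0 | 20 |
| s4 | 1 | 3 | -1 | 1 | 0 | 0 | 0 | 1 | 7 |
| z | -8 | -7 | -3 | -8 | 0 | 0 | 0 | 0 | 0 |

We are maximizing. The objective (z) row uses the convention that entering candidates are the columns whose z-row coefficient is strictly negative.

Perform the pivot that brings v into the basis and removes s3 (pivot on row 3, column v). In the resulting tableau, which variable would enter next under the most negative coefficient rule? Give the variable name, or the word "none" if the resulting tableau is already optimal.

y

Pivot element 6. New z-row = old z-row − (-8)·(row 3/6).
Updated z-row coefficients: x: -4/3, y: -3, w: 1, v: 0, s1: 0, s2: 0, s3: 4/3, s4: 0.
The most negative is -3 in column y, so y would enter next.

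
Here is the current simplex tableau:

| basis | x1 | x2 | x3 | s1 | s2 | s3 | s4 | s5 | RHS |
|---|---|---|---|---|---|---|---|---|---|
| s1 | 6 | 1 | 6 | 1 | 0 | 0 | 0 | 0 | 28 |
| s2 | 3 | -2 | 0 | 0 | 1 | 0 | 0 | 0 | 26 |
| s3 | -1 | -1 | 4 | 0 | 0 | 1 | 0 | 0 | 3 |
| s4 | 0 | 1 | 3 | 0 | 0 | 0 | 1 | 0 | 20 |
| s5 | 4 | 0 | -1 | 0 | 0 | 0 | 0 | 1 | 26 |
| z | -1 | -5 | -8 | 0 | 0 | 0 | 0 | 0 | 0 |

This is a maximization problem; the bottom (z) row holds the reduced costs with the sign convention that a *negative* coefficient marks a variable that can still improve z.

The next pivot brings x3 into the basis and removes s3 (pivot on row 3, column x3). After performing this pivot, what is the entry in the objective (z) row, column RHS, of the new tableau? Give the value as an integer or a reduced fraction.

Pivot element is row 3, column x3: 4.
Normalize row 3: new (row 3, RHS) = 3/4 = 3/4.
z-row ← z-row − (-8)·(new row 3): 0 − (-8)·(3/4) = 6.

6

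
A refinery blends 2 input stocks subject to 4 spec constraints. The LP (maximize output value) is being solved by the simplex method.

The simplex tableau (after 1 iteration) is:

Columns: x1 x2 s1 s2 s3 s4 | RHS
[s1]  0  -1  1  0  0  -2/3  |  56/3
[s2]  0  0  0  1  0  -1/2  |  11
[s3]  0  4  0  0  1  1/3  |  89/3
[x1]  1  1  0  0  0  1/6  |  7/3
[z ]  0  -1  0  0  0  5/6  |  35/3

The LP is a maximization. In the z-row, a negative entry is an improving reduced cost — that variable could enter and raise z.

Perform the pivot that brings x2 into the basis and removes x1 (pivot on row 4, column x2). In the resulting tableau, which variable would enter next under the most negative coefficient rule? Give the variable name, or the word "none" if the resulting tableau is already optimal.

none

Pivot element 1. New z-row = old z-row − (-1)·(row 4/1).
Updated z-row coefficients: x1: 1, x2: 0, s1: 0, s2: 0, s3: 0, s4: 1.
No coefficient is strictly negative; the tableau after this pivot is optimal.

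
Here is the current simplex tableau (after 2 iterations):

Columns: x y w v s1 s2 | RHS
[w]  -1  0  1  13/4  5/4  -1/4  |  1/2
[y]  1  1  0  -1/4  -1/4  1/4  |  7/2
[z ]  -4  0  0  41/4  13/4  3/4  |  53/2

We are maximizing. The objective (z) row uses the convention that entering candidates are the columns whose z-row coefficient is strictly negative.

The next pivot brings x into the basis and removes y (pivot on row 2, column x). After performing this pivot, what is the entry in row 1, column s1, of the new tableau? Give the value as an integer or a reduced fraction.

Pivot element is row 2, column x: 1.
Normalize row 2: new (row 2, s1) = (-1/4)/1 = -1/4.
row 1 ← row 1 − (-1)·(new row 2): 5/4 − (-1)·(-1/4) = 1.

1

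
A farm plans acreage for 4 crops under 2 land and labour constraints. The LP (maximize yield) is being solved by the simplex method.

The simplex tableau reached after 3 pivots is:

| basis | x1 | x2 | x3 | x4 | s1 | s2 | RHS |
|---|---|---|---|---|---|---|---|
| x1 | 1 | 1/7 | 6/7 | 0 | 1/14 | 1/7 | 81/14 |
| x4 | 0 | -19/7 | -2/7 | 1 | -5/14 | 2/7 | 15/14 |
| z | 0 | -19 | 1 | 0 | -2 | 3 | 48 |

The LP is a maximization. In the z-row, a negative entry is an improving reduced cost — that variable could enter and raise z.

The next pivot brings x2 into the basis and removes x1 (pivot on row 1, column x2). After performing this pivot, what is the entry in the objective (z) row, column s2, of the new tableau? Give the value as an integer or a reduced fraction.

Pivot element is row 1, column x2: 1/7.
Normalize row 1: new (row 1, s2) = (1/7)/(1/7) = 1.
z-row ← z-row − (-19)·(new row 1): 3 − (-19)·1 = 22.

22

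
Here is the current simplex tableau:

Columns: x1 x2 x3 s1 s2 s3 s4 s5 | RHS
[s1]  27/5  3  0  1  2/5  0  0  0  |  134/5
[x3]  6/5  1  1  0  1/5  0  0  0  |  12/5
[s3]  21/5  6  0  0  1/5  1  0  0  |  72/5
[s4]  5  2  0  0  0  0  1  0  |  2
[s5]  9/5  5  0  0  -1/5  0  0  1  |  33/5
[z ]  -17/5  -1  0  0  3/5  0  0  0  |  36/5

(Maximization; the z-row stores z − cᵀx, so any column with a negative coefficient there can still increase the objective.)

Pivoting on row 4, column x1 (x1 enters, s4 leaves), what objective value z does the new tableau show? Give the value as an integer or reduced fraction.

Minimum ratio for x1: 2/5 = 2/5.
z changes by −(z-row coeff of x1)·ratio = −(-17/5)·(2/5) = 34/25.
New z = 36/5 + (34/25) = 214/25.

214/25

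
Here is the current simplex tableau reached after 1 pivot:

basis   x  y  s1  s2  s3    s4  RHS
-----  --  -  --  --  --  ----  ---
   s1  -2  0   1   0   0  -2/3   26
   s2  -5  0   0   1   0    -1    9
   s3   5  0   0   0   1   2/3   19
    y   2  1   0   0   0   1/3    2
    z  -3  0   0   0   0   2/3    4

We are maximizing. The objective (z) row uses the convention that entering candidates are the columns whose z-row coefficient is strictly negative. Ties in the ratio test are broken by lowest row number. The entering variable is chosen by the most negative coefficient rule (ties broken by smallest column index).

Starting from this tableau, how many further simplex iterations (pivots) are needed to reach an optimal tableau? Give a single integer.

1

pivot: x in, y out → z = 7
No improving column remains; optimal.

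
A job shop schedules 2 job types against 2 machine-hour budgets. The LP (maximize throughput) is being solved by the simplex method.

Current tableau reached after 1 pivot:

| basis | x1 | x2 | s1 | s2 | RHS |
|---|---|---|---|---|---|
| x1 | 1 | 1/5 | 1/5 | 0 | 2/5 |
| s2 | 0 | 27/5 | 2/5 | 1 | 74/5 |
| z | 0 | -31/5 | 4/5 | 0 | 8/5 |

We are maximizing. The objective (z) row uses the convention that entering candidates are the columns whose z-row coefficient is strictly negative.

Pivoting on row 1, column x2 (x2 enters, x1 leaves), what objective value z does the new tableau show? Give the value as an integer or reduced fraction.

Minimum ratio for x2: (2/5)/(1/5) = 2.
z changes by −(z-row coeff of x2)·ratio = −(-31/5)·2 = 62/5.
New z = 8/5 + (62/5) = 14.

14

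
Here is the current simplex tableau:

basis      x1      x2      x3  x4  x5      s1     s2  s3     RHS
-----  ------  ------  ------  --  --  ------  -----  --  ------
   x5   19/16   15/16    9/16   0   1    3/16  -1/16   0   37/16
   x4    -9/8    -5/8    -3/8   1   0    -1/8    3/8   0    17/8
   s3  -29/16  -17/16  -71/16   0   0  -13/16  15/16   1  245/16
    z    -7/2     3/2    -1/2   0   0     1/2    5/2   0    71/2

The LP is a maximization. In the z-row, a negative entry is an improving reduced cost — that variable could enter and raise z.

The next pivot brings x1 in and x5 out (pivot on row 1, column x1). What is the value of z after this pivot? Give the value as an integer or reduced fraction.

Minimum ratio for x1: (37/16)/(19/16) = 37/19.
z changes by −(z-row coeff of x1)·ratio = −(-7/2)·(37/19) = 259/38.
New z = 71/2 + (259/38) = 804/19.

804/19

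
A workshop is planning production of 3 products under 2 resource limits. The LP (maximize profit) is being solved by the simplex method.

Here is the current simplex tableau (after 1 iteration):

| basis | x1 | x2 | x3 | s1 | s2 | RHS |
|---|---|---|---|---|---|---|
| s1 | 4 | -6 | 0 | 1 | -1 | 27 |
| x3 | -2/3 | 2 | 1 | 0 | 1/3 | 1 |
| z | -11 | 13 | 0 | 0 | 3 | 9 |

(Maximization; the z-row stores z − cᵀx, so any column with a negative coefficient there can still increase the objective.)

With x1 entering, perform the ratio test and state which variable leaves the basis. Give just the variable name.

s1

Ratios: row 1 (s1): 27/4 = 27/4; row 2 (x3): entry -2/3 ≤ 0, skip.
Minimum ratio 27/4 is in the s1 row, so s1 leaves.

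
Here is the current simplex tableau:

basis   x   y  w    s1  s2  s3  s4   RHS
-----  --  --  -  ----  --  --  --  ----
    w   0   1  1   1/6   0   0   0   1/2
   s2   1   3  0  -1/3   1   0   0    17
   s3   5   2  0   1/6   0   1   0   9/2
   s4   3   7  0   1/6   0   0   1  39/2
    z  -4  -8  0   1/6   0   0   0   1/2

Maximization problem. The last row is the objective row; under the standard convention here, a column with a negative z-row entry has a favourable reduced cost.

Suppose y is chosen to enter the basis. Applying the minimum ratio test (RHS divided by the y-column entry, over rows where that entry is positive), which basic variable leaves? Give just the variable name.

w

Ratios: row 1 (w): (1/2)/1 = 1/2; row 2 (s2): 17/3 = 17/3; row 3 (s3): (9/2)/2 = 9/4; row 4 (s4): (39/2)/7 = 39/14.
Minimum ratio 1/2 is in the w row, so w leaves.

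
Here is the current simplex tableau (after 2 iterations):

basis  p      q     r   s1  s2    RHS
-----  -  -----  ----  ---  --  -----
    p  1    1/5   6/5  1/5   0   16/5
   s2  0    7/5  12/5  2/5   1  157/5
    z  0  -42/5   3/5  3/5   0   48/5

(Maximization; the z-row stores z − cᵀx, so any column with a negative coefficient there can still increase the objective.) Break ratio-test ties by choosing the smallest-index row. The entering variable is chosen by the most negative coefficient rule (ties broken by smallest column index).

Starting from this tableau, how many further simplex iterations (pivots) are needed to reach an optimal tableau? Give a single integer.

pivot: q in, p out → z = 144
No improving column remains; optimal.

1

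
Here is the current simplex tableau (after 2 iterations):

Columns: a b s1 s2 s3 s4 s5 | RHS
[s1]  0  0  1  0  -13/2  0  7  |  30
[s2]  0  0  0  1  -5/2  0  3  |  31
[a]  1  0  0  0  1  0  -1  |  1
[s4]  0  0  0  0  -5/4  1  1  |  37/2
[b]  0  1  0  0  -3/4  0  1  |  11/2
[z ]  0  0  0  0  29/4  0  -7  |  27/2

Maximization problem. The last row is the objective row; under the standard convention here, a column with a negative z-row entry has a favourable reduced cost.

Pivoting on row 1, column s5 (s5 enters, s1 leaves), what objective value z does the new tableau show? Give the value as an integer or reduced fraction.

87/2

Minimum ratio for s5: 30/7 = 30/7.
z changes by −(z-row coeff of s5)·ratio = −(-7)·(30/7) = 30.
New z = 27/2 + 30 = 87/2.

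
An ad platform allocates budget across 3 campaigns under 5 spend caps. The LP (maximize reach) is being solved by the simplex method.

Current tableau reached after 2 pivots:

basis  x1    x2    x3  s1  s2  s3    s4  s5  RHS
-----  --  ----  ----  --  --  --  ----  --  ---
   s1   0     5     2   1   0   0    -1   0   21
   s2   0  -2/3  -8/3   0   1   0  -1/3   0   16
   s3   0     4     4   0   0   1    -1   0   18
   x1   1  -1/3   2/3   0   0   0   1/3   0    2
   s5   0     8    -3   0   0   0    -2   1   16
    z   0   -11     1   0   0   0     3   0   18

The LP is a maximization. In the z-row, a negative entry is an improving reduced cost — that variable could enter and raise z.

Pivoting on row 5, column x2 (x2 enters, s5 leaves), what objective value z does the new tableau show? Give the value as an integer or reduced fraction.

Minimum ratio for x2: 16/8 = 2.
z changes by −(z-row coeff of x2)·ratio = −(-11)·2 = 22.
New z = 18 + 22 = 40.

40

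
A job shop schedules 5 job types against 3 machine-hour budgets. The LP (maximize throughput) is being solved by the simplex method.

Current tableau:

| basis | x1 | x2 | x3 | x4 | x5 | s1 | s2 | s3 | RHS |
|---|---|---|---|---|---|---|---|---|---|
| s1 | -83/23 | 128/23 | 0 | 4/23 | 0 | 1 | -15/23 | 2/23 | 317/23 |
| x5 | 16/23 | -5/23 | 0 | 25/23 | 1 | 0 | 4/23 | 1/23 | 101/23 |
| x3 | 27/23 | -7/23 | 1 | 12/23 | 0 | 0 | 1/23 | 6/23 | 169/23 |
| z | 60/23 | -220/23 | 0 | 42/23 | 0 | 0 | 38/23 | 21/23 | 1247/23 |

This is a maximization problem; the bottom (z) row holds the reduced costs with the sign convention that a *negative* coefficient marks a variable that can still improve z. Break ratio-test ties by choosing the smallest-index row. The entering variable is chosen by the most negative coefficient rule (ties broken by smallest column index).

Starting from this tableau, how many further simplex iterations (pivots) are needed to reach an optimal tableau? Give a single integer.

pivot: x2 in, s1 out → z = 2493/32
pivot: x1 in, x3 out → z = 2693/25
No improving column remains; optimal.

2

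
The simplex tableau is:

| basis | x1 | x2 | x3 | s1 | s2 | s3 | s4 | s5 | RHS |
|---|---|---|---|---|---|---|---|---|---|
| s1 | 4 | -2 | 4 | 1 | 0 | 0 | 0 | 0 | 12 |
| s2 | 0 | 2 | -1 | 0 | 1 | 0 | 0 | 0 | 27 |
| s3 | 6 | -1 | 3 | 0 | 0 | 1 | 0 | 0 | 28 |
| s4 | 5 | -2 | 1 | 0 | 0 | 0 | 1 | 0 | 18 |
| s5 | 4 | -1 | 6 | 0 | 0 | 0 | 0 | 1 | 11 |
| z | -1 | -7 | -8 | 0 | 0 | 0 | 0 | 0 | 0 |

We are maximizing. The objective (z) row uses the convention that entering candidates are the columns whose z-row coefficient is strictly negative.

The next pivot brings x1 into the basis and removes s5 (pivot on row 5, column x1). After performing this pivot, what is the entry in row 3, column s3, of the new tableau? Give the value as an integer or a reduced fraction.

Pivot element is row 5, column x1: 4.
Normalize row 5: new (row 5, s3) = 0/4 = 0.
row 3 ← row 3 − 6·(new row 5): 1 − 6·0 = 1.

1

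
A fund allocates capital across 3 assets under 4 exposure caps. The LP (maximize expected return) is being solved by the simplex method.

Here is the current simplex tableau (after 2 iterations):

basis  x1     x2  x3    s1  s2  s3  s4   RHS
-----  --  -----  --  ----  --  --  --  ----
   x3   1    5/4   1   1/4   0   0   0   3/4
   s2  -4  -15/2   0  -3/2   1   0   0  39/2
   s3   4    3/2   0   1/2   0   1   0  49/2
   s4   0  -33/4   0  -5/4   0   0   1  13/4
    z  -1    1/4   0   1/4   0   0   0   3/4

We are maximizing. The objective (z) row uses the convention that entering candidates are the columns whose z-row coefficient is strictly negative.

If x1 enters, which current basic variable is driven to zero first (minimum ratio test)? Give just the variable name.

Ratios: row 1 (x3): (3/4)/1 = 3/4; row 2 (s2): entry -4 ≤ 0, skip; row 3 (s3): (49/2)/4 = 49/8; row 4 (s4): entry 0 ≤ 0, skip.
Minimum ratio 3/4 is in the x3 row, so x3 leaves.

x3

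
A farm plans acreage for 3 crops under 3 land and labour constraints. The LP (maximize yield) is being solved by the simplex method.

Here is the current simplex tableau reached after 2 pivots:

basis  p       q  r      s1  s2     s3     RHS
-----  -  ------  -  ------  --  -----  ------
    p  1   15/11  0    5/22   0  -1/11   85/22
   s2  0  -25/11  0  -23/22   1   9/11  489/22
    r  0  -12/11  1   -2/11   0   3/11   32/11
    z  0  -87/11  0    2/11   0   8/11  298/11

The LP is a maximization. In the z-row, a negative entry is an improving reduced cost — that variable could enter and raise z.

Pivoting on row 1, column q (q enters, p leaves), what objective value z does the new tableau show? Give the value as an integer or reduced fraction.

99/2

Minimum ratio for q: (85/22)/(15/11) = 17/6.
z changes by −(z-row coeff of q)·ratio = −(-87/11)·(17/6) = 493/22.
New z = 298/11 + (493/22) = 99/2.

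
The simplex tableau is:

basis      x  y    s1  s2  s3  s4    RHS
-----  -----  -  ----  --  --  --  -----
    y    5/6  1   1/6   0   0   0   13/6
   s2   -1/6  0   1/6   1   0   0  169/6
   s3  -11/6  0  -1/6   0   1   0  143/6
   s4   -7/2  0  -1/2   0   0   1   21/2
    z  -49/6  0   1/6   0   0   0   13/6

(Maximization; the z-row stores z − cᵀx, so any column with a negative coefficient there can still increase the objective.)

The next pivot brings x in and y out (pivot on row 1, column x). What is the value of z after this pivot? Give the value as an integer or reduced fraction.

117/5

Minimum ratio for x: (13/6)/(5/6) = 13/5.
z changes by −(z-row coeff of x)·ratio = −(-49/6)·(13/5) = 637/30.
New z = 13/6 + (637/30) = 117/5.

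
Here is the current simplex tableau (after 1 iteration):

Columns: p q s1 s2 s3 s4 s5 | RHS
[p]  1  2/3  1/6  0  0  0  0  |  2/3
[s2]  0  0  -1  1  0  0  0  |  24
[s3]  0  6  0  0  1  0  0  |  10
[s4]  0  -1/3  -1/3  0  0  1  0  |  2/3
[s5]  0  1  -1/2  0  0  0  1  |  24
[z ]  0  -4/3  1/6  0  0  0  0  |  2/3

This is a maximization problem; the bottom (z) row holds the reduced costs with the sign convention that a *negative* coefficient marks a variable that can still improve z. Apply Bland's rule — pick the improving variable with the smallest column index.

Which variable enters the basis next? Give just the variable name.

q

Objective-row coefficients: p: 0, q: -4/3, s1: 1/6, s2: 0, s3: 0, s4: 0, s5: 0.
Improving columns: q. Bland's rule picks the smallest column index → q.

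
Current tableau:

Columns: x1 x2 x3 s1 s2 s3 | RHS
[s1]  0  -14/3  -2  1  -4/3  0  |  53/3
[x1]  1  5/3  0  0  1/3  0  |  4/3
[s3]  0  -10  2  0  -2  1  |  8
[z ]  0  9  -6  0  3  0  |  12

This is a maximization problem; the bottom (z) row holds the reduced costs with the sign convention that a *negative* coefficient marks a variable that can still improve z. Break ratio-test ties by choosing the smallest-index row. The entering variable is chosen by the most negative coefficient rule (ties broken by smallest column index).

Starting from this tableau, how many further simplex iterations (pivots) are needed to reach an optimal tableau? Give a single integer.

2

pivot: x3 in, s3 out → z = 36
pivot: x2 in, x1 out → z = 264/5
No improving column remains; optimal.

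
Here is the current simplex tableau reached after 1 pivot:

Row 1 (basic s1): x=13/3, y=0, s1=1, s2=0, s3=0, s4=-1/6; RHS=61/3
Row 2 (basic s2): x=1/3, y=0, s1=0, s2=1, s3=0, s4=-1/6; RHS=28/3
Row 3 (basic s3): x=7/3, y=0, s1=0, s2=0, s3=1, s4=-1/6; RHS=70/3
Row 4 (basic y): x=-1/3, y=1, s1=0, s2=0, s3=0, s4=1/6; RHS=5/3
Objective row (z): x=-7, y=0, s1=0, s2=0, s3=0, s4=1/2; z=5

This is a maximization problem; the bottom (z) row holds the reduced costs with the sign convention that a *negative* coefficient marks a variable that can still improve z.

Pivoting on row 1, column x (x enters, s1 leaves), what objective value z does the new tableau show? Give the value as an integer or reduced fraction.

Minimum ratio for x: (61/3)/(13/3) = 61/13.
z changes by −(z-row coeff of x)·ratio = −(-7)·(61/13) = 427/13.
New z = 5 + (427/13) = 492/13.

492/13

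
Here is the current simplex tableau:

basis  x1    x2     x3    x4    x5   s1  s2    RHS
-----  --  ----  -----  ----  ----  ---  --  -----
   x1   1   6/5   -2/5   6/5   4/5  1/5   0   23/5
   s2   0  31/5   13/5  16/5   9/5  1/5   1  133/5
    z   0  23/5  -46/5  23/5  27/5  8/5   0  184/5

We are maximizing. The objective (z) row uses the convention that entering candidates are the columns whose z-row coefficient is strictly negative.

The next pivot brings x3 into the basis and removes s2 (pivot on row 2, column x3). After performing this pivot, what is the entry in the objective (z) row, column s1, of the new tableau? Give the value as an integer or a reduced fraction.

30/13

Pivot element is row 2, column x3: 13/5.
Normalize row 2: new (row 2, s1) = (1/5)/(13/5) = 1/13.
z-row ← z-row − (-46/5)·(new row 2): 8/5 − (-46/5)·(1/13) = 30/13.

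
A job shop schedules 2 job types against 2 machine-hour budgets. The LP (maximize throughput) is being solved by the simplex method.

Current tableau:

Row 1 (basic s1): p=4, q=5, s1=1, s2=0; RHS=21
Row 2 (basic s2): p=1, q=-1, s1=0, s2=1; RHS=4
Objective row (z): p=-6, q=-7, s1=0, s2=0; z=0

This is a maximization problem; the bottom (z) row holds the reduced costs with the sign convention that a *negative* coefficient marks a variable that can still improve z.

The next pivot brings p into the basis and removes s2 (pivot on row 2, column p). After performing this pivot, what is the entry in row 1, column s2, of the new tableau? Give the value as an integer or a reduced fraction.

Pivot element is row 2, column p: 1.
Normalize row 2: new (row 2, s2) = 1/1 = 1.
row 1 ← row 1 − 4·(new row 2): 0 − 4·1 = -4.

-4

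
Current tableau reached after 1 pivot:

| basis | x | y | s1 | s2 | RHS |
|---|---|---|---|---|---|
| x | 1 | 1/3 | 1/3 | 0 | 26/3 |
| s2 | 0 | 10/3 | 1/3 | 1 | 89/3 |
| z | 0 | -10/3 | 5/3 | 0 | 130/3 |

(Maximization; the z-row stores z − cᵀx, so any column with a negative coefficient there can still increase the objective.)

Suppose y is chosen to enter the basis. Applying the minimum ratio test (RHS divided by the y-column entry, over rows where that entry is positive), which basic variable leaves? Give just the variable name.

s2

Ratios: row 1 (x): (26/3)/(1/3) = 26; row 2 (s2): (89/3)/(10/3) = 89/10.
Minimum ratio 89/10 is in the s2 row, so s2 leaves.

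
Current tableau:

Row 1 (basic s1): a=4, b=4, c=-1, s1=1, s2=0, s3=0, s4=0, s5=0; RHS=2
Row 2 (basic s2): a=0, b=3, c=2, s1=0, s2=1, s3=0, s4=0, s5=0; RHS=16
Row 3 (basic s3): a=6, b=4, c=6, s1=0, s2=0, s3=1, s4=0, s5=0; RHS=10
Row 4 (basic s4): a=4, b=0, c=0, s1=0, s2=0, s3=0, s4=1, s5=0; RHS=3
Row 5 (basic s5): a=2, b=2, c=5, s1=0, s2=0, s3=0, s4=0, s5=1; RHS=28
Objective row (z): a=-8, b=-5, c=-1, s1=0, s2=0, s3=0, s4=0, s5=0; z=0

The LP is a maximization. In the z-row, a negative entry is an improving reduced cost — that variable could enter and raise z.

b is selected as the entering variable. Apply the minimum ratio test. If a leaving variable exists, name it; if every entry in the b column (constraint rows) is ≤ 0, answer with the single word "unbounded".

Ratios: row 1 (s1): 2/4 = 1/2; row 2 (s2): 16/3 = 16/3; row 3 (s3): 10/4 = 5/2; row 4 (s4): entry 0 ≤ 0, skip; row 5 (s5): 28/2 = 14.
Minimum ratio is in the s1 row, so s1 leaves.

s1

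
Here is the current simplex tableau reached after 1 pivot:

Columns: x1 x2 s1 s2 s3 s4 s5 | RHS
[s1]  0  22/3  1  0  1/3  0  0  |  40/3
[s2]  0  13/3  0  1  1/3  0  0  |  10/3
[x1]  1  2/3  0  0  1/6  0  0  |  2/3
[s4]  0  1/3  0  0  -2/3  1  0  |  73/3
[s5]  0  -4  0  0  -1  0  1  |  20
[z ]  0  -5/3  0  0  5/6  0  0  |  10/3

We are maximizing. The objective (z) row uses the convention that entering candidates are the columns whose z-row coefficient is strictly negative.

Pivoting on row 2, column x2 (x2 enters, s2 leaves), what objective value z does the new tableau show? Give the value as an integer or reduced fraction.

60/13

Minimum ratio for x2: (10/3)/(13/3) = 10/13.
z changes by −(z-row coeff of x2)·ratio = −(-5/3)·(10/13) = 50/39.
New z = 10/3 + (50/39) = 60/13.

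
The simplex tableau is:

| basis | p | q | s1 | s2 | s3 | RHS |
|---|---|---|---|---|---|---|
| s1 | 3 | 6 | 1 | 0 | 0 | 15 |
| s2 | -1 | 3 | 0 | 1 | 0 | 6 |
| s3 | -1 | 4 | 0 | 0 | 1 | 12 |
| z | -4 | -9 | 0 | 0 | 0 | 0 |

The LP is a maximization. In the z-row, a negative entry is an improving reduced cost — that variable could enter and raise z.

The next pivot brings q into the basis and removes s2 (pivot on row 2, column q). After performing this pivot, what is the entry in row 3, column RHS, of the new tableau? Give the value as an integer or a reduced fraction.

4

Pivot element is row 2, column q: 3.
Normalize row 2: new (row 2, RHS) = 6/3 = 2.
row 3 ← row 3 − 4·(new row 2): 12 − 4·2 = 4.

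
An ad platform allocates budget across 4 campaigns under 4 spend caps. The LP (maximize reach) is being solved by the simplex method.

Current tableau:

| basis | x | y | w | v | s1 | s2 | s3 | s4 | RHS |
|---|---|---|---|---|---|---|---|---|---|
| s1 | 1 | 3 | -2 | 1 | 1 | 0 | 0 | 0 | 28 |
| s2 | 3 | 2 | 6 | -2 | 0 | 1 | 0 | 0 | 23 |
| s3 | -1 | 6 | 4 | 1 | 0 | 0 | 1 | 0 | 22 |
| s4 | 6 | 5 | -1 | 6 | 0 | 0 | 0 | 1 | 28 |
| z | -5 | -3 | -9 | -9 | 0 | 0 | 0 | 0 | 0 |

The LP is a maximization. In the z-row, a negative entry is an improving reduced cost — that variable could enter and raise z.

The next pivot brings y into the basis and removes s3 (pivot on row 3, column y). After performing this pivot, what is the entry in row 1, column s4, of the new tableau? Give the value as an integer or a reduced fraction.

0

Pivot element is row 3, column y: 6.
Normalize row 3: new (row 3, s4) = 0/6 = 0.
row 1 ← row 1 − 3·(new row 3): 0 − 3·0 = 0.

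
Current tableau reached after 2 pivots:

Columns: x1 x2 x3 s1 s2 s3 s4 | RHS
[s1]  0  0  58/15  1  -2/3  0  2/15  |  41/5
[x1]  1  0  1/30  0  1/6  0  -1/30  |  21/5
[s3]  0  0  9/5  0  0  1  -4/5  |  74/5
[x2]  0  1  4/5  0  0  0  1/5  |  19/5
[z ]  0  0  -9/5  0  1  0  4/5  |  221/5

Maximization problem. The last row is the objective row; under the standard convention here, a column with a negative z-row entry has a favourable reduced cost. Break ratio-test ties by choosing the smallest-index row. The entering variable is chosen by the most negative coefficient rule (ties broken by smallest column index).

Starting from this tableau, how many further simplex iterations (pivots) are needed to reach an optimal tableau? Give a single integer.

pivot: x3 in, s1 out → z = 2785/58
No improving column remains; optimal.

1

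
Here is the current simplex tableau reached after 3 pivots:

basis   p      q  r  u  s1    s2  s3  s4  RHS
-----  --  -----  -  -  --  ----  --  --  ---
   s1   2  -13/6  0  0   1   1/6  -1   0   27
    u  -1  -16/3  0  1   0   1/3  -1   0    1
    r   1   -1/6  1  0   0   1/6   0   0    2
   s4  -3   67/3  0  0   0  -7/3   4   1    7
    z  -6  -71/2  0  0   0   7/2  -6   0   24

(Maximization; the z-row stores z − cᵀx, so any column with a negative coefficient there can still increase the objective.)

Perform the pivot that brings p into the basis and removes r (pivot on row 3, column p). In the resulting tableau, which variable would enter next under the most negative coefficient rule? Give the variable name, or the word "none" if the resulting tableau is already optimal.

Pivot element 1. New z-row = old z-row − (-6)·(row 3/1).
Updated z-row coefficients: p: 0, q: -73/2, r: 6, u: 0, s1: 0, s2: 9/2, s3: -6, s4: 0.
The most negative is -73/2 in column q, so q would enter next.

q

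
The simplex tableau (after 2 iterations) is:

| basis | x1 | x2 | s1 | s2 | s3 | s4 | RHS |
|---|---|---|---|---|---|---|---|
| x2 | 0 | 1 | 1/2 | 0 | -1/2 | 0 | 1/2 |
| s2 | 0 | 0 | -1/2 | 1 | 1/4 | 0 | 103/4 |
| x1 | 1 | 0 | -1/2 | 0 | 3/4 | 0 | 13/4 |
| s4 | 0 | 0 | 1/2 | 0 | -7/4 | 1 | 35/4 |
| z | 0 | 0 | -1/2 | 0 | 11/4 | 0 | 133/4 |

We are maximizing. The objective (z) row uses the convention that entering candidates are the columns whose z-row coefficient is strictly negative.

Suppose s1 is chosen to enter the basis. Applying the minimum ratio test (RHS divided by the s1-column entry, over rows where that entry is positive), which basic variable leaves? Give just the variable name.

x2

Ratios: row 1 (x2): (1/2)/(1/2) = 1; row 2 (s2): entry -1/2 ≤ 0, skip; row 3 (x1): entry -1/2 ≤ 0, skip; row 4 (s4): (35/4)/(1/2) = 35/2.
Minimum ratio 1 is in the x2 row, so x2 leaves.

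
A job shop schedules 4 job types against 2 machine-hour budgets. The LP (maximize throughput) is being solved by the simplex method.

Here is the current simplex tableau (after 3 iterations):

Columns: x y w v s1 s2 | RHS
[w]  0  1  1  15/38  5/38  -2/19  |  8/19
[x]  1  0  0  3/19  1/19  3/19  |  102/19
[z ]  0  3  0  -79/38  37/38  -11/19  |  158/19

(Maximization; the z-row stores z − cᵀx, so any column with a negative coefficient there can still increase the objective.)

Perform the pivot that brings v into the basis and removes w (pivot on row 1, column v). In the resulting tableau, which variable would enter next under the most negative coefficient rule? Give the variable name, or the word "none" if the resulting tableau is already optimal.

Pivot element 15/38. New z-row = old z-row − (-79/38)·(row 1/(15/38)).
Updated z-row coefficients: x: 0, y: 124/15, w: 79/15, v: 0, s1: 5/3, s2: -17/15.
The most negative is -17/15 in column s2, so s2 would enter next.

s2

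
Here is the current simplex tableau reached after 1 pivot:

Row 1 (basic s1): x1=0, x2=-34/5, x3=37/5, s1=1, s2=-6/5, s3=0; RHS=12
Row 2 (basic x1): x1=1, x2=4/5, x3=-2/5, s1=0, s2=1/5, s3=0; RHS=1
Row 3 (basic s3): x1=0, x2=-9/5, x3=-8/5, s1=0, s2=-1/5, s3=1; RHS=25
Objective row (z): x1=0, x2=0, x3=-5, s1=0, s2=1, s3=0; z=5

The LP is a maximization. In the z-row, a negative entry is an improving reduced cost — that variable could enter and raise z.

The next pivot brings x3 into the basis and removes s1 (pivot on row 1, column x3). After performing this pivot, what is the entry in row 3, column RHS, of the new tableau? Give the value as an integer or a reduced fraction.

1021/37

Pivot element is row 1, column x3: 37/5.
Normalize row 1: new (row 1, RHS) = 12/(37/5) = 60/37.
row 3 ← row 3 − (-8/5)·(new row 1): 25 − (-8/5)·(60/37) = 1021/37.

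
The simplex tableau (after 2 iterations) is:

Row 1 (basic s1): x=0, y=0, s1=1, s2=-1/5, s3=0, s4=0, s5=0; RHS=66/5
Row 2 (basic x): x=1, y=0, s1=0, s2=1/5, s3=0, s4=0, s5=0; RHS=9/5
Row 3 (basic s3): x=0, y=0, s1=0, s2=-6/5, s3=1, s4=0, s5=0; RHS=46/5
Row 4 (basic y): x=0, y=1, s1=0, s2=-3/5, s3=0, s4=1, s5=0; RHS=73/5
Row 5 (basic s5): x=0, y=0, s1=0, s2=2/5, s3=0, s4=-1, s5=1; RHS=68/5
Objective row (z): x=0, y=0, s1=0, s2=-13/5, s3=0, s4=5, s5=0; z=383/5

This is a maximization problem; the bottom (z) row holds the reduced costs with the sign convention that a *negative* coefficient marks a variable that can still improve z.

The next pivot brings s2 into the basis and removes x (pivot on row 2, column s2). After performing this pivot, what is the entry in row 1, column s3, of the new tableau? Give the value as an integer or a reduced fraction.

Pivot element is row 2, column s2: 1/5.
Normalize row 2: new (row 2, s3) = 0/(1/5) = 0.
row 1 ← row 1 − (-1/5)·(new row 2): 0 − (-1/5)·0 = 0.

0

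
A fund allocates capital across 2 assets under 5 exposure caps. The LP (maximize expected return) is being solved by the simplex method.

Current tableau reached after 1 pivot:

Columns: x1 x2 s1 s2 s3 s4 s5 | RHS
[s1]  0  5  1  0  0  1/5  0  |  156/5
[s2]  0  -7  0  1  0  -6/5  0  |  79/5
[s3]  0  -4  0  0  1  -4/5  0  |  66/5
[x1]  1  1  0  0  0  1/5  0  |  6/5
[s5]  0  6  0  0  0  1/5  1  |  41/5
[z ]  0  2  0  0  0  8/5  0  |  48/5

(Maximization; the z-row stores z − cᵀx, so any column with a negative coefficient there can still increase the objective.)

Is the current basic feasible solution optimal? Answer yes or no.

No objective-row coefficient is strictly negative, so no entering variable exists; the tableau is optimal.

yes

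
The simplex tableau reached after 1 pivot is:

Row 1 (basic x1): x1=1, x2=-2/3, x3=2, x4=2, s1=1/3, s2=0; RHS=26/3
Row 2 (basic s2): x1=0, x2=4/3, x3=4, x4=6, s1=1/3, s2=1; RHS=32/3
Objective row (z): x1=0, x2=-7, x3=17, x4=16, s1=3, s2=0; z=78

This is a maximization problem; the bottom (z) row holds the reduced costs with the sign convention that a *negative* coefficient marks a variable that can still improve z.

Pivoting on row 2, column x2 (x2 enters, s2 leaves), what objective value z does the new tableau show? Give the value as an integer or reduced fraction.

Minimum ratio for x2: (32/3)/(4/3) = 8.
z changes by −(z-row coeff of x2)·ratio = −(-7)·8 = 56.
New z = 78 + 56 = 134.

134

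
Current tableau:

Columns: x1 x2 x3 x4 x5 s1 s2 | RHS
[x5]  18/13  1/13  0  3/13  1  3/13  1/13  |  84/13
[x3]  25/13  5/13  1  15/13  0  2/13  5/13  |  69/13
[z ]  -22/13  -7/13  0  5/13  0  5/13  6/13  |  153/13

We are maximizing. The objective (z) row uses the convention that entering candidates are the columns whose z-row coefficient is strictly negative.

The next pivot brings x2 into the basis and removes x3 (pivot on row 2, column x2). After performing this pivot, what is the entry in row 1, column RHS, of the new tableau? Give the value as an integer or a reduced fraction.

27/5

Pivot element is row 2, column x2: 5/13.
Normalize row 2: new (row 2, RHS) = (69/13)/(5/13) = 69/5.
row 1 ← row 1 − (1/13)·(new row 2): 84/13 − (1/13)·(69/5) = 27/5.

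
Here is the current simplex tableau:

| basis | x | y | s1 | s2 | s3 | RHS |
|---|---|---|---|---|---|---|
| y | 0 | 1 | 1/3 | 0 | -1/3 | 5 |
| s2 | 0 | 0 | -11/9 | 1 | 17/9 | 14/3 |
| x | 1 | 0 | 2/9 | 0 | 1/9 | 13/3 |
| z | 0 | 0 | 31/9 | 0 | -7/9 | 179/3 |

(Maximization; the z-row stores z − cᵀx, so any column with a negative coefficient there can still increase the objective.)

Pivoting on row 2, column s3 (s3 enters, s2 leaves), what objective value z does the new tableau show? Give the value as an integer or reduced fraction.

1047/17

Minimum ratio for s3: (14/3)/(17/9) = 42/17.
z changes by −(z-row coeff of s3)·ratio = −(-7/9)·(42/17) = 98/51.
New z = 179/3 + (98/51) = 1047/17.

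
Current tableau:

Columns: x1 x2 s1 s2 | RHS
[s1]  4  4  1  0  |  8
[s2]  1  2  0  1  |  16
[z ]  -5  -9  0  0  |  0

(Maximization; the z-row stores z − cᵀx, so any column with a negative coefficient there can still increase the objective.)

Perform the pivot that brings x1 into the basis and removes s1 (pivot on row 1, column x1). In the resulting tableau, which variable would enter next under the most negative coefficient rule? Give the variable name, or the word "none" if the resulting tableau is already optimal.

x2

Pivot element 4. New z-row = old z-row − (-5)·(row 1/4).
Updated z-row coefficients: x1: 0, x2: -4, s1: 5/4, s2: 0.
The most negative is -4 in column x2, so x2 would enter next.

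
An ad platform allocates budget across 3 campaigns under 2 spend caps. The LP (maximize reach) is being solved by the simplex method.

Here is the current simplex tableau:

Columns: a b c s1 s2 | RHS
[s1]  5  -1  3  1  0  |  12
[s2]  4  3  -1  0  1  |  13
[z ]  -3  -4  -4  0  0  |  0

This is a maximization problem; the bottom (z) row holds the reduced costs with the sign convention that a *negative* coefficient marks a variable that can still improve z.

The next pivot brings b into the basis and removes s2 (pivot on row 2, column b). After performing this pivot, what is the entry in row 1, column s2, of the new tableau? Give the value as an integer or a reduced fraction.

1/3

Pivot element is row 2, column b: 3.
Normalize row 2: new (row 2, s2) = 1/3 = 1/3.
row 1 ← row 1 − (-1)·(new row 2): 0 − (-1)·(1/3) = 1/3.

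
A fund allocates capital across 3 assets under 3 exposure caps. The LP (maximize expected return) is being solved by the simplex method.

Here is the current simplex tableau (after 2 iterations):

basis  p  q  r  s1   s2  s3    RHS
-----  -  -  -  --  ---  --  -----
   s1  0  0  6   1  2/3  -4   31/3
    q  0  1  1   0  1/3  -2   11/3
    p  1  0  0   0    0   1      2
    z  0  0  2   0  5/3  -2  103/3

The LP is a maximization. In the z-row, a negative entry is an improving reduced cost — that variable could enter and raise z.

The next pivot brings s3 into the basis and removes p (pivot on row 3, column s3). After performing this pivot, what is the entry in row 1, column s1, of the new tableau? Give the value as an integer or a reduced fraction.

Pivot element is row 3, column s3: 1.
Normalize row 3: new (row 3, s1) = 0/1 = 0.
row 1 ← row 1 − (-4)·(new row 3): 1 − (-4)·0 = 1.

1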